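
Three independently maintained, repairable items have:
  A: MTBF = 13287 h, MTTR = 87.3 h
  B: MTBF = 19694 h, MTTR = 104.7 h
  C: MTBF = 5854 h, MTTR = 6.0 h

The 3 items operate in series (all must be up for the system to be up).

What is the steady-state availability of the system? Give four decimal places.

A(A) = MTBF/(MTBF+MTTR) = 13287/(13287+87.3) = 0.993473
A(B) = MTBF/(MTBF+MTTR) = 19694/(19694+104.7) = 0.994712
A(C) = MTBF/(MTBF+MTTR) = 5854/(5854+6.0) = 0.998976
Series availability: 0.993473 × 0.994712 × 0.998976 = 0.9872

0.9872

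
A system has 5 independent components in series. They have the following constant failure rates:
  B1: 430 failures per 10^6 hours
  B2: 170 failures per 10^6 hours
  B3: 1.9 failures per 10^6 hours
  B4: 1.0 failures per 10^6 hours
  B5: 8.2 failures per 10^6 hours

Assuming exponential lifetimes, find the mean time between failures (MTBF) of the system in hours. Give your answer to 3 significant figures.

1640

Series of exponential components: λ_sys = Σ λ_i
λ_sys = 0.00043 + 0.00017 + 0.0000019 + 0.0000010 + 0.0000082 = 6.1110e-04 /h
MTBF = 1 / λ_sys = 1640 h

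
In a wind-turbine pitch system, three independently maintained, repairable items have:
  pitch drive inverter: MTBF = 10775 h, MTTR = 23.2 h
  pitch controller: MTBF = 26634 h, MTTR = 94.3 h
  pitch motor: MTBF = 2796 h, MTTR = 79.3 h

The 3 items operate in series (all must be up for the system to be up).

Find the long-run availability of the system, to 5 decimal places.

0.96691

A(pitch drive inverter) = MTBF/(MTBF+MTTR) = 10775/(10775+23.2) = 0.997851
A(pitch controller) = MTBF/(MTBF+MTTR) = 26634/(26634+94.3) = 0.996472
A(pitch motor) = MTBF/(MTBF+MTTR) = 2796/(2796+79.3) = 0.972420
Series availability: 0.997851 × 0.996472 × 0.972420 = 0.96691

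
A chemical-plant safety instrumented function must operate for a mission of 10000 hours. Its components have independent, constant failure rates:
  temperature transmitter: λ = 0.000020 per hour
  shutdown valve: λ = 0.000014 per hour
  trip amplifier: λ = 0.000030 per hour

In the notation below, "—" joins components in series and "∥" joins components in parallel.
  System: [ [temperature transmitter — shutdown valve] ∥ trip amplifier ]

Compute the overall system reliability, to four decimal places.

R(temperature transmitter) = exp(−0.000020 × 10000) = 0.818731
R(shutdown valve) = exp(−0.000014 × 10000) = 0.869358
R(trip amplifier) = exp(−0.000030 × 10000) = 0.740818
Series (temperature transmitter and shutdown valve): 0.818731 × 0.869358 = 0.711770
Parallel ([0.711770] and trip amplifier): 1 − (1 − 0.711770)(1 − 0.740818) = 0.9253

0.9253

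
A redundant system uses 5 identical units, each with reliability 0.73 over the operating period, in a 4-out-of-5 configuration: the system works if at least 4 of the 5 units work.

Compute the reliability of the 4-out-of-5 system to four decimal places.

R = Σ_{i=4}^{5} C(5,i) p^i (1−p)^{5−i} with p = 0.73
C(5,4)·0.73^4·0.27^1 = 0.383376
C(5,5)·0.73^5·0.27^0 = 0.207307
Sum = 0.5907

0.5907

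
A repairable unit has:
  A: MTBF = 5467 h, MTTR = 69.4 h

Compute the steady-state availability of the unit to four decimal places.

A(A) = MTBF/(MTBF+MTTR) = 5467/(5467+69.4) = 0.9875

0.9875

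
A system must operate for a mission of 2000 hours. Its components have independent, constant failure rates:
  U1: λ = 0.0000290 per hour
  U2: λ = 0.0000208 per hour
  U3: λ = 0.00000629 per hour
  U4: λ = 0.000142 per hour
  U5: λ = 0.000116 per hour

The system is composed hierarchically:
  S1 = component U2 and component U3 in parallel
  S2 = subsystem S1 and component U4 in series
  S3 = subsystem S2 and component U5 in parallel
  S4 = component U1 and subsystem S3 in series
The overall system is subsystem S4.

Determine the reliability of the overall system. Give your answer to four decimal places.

0.8953

R(U1) = exp(−0.0000290 × 2000) = 0.943650
R(U2) = exp(−0.0000208 × 2000) = 0.959253
R(U3) = exp(−0.00000629 × 2000) = 0.987499
R(U4) = exp(−0.000142 × 2000) = 0.752767
R(U5) = exp(−0.000116 × 2000) = 0.792946
Parallel (U2 and U3): 1 − (1 − 0.959253)(1 − 0.987499) = 0.999491
Series ([0.999491] and U4): 0.999491 × 0.752767 = 0.752384
Parallel ([0.752384] and U5): 1 − (1 − 0.752384)(1 − 0.792946) = 0.948730
Series (U1 and [0.948730]): 0.943650 × 0.948730 = 0.8953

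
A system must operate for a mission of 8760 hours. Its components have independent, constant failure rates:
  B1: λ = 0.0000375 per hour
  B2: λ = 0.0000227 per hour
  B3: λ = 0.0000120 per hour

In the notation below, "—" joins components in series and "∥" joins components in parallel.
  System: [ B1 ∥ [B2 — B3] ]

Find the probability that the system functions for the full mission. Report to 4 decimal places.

0.9266

R(B1) = exp(−0.0000375 × 8760) = 0.720003
R(B2) = exp(−0.0000227 × 8760) = 0.819671
R(B3) = exp(−0.0000120 × 8760) = 0.900216
Series (B2 and B3): 0.819671 × 0.900216 = 0.737881
Parallel (B1 and [0.737881]): 1 − (1 − 0.720003)(1 − 0.737881) = 0.9266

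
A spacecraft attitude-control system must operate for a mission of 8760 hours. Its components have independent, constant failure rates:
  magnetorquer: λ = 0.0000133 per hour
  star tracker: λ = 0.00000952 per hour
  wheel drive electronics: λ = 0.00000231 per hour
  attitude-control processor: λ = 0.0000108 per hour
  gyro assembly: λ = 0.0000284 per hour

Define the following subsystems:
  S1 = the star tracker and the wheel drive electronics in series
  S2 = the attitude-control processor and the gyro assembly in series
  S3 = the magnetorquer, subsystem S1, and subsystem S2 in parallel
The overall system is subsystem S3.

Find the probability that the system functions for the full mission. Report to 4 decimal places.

R(magnetorquer) = exp(−0.0000133 × 8760) = 0.890023
R(star tracker) = exp(−0.00000952 × 8760) = 0.919987
R(wheel drive electronics) = exp(−0.00000231 × 8760) = 0.979968
R(attitude-control processor) = exp(−0.0000108 × 8760) = 0.909729
R(gyro assembly) = exp(−0.0000284 × 8760) = 0.779748
Series (star tracker and wheel drive electronics): 0.919987 × 0.979968 = 0.901558
Series (attitude-control processor and gyro assembly): 0.909729 × 0.779748 = 0.709359
Parallel (magnetorquer, [0.901558], and [0.709359]): 1 − (1 − 0.890023)(1 − 0.901558)(1 − 0.709359) = 0.9969

0.9969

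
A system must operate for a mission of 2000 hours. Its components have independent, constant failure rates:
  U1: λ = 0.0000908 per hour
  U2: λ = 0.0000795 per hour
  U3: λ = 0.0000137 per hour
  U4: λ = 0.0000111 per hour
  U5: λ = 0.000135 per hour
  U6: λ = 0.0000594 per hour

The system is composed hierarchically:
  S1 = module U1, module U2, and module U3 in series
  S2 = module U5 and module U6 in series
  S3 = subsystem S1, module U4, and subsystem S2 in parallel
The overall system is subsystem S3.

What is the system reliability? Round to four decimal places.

R(U1) = exp(−0.0000908 × 2000) = 0.833935
R(U2) = exp(−0.0000795 × 2000) = 0.852996
R(U3) = exp(−0.0000137 × 2000) = 0.972972
R(U4) = exp(−0.0000111 × 2000) = 0.978045
R(U5) = exp(−0.000135 × 2000) = 0.763379
R(U6) = exp(−0.0000594 × 2000) = 0.887985
Series (U1, U2, and U3): 0.833935 × 0.852996 × 0.972972 = 0.692117
Series (U5 and U6): 0.763379 × 0.887985 = 0.677869
Parallel ([0.692117], U4, and [0.677869]): 1 − (1 − 0.692117)(1 − 0.978045)(1 − 0.677869) = 0.9978

0.9978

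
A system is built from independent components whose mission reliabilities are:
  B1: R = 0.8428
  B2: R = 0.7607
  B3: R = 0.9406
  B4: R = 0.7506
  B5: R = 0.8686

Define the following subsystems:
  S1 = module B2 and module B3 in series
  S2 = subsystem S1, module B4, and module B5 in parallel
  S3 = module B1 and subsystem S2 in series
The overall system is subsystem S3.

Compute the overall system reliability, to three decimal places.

0.835

Series (B2 and B3): 0.76070 × 0.94060 = 0.71551
Parallel ([0.71551], B4, and B5): 1 − (1 − 0.71551)(1 − 0.75060)(1 − 0.86860) = 0.99068
Series (B1 and [0.99068]): 0.84280 × 0.99068 = 0.835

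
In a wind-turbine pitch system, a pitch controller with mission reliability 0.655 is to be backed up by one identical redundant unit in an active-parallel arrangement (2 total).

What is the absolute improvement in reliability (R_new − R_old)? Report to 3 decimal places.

R_before = 0.655
R_after = 1 − (1 − 0.655)^2 = 0.881
ΔR = 0.881 − 0.655 = 0.226

0.226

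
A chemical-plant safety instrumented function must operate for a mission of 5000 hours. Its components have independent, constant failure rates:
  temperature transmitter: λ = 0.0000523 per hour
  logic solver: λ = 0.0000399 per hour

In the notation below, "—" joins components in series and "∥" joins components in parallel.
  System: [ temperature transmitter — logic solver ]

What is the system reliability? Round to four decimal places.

R(temperature transmitter) = exp(−0.0000523 × 5000) = 0.769896
R(logic solver) = exp(−0.0000399 × 5000) = 0.819140
Series (temperature transmitter and logic solver): 0.769896 × 0.819140 = 0.6307

0.6307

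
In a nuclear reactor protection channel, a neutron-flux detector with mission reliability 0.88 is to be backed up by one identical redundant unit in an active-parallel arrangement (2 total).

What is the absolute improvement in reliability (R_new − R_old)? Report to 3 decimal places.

0.106

R_before = 0.88
R_after = 1 − (1 − 0.88)^2 = 0.986
ΔR = 0.986 − 0.88 = 0.106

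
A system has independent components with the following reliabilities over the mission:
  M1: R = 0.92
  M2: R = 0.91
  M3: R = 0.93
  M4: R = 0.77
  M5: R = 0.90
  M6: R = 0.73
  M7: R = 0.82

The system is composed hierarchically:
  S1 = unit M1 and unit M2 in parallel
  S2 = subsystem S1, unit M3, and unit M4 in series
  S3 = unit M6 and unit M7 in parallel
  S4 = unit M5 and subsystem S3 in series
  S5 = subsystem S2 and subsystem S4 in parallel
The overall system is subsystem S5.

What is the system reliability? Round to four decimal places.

0.9585

Parallel (M1 and M2): 1 − (1 − 0.920000)(1 − 0.910000) = 0.992800
Series ([0.992800], M3, and M4): 0.992800 × 0.930000 × 0.770000 = 0.710944
Parallel (M6 and M7): 1 − (1 − 0.730000)(1 − 0.820000) = 0.951400
Series (M5 and [0.951400]): 0.900000 × 0.951400 = 0.856260
Parallel ([0.710944] and [0.856260]): 1 − (1 − 0.710944)(1 − 0.856260) = 0.9585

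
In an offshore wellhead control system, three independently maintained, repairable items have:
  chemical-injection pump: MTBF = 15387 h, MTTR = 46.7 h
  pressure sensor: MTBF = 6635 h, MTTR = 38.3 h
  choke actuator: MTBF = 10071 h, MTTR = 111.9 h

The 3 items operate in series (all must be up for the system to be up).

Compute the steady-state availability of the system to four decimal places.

0.9804

A(chemical-injection pump) = MTBF/(MTBF+MTTR) = 15387/(15387+46.7) = 0.996974
A(pressure sensor) = MTBF/(MTBF+MTTR) = 6635/(6635+38.3) = 0.994261
A(choke actuator) = MTBF/(MTBF+MTTR) = 10071/(10071+111.9) = 0.989011
Series availability: 0.996974 × 0.994261 × 0.989011 = 0.9804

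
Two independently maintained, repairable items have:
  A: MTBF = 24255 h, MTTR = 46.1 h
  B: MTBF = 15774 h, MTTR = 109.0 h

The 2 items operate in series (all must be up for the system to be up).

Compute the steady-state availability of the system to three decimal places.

0.991

A(A) = MTBF/(MTBF+MTTR) = 24255/(24255+46.1) = 0.998103
A(B) = MTBF/(MTBF+MTTR) = 15774/(15774+109.0) = 0.993137
Series availability: 0.998103 × 0.993137 = 0.991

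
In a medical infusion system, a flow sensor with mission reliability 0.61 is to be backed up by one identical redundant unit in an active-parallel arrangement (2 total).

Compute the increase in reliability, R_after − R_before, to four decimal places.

0.2379

R_before = 0.61
R_after = 1 − (1 − 0.61)^2 = 0.8479
ΔR = 0.8479 − 0.61 = 0.2379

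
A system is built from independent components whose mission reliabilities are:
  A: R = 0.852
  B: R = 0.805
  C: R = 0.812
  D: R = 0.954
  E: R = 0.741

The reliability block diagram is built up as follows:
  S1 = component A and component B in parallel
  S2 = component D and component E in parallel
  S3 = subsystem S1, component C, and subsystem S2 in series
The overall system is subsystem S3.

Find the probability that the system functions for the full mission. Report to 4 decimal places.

Parallel (A and B): 1 − (1 − 0.852000)(1 − 0.805000) = 0.971140
Parallel (D and E): 1 − (1 − 0.954000)(1 − 0.741000) = 0.988086
Series ([0.971140], C, and [0.988086]): 0.971140 × 0.812000 × 0.988086 = 0.7792

0.7792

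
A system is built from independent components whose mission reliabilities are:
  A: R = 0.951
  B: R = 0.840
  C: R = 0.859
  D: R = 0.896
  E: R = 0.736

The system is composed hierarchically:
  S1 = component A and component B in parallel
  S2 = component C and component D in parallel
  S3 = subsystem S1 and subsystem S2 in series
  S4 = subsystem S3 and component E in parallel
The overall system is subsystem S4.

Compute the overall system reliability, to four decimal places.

Parallel (A and B): 1 − (1 − 0.951000)(1 − 0.840000) = 0.992160
Parallel (C and D): 1 − (1 − 0.859000)(1 − 0.896000) = 0.985336
Series ([0.992160] and [0.985336]): 0.992160 × 0.985336 = 0.977611
Parallel ([0.977611] and E): 1 − (1 − 0.977611)(1 − 0.736000) = 0.9941

0.9941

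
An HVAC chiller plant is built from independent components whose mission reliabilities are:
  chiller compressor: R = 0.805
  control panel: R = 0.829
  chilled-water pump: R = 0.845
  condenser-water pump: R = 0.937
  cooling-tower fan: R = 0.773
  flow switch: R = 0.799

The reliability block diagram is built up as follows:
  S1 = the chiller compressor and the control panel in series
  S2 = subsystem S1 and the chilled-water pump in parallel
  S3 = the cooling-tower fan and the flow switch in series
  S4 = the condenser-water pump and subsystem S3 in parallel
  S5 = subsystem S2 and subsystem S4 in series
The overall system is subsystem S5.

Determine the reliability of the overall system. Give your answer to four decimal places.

Series (chiller compressor and control panel): 0.805000 × 0.829000 = 0.667345
Parallel ([0.667345] and chilled-water pump): 1 − (1 − 0.667345)(1 − 0.845000) = 0.948438
Series (cooling-tower fan and flow switch): 0.773000 × 0.799000 = 0.617627
Parallel (condenser-water pump and [0.617627]): 1 − (1 − 0.937000)(1 − 0.617627) = 0.975911
Series ([0.948438] and [0.975911]): 0.948438 × 0.975911 = 0.9256

0.9256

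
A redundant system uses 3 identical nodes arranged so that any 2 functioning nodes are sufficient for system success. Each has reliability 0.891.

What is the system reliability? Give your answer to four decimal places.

0.9669

R = Σ_{i=2}^{3} C(3,i) p^i (1−p)^{3−i} with p = 0.891
C(3,2)·0.891^2·0.109^1 = 0.259599
C(3,3)·0.891^3·0.109^0 = 0.707348
Sum = 0.9669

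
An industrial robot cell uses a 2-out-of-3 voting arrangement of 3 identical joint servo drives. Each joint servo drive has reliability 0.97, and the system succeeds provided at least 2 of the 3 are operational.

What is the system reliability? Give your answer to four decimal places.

R = Σ_{i=2}^{3} C(3,i) p^i (1−p)^{3−i} with p = 0.97
C(3,2)·0.97^2·0.03^1 = 0.084681
C(3,3)·0.97^3·0.03^0 = 0.912673
Sum = 0.9974

0.9974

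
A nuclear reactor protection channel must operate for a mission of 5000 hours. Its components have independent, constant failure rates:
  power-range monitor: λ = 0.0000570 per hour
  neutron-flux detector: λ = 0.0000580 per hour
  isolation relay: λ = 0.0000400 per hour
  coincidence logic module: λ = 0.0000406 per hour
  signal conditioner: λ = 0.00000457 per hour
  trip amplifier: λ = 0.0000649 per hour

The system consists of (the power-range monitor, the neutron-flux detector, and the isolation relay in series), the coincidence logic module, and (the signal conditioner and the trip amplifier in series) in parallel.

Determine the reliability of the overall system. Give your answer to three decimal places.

0.971

R(power-range monitor) = exp(−0.0000570 × 5000) = 0.75201
R(neutron-flux detector) = exp(−0.0000580 × 5000) = 0.74826
R(isolation relay) = exp(−0.0000400 × 5000) = 0.81873
R(coincidence logic module) = exp(−0.0000406 × 5000) = 0.81628
R(signal conditioner) = exp(−0.00000457 × 5000) = 0.97741
R(trip amplifier) = exp(−0.0000649 × 5000) = 0.72289
Series (power-range monitor, neutron-flux detector, and isolation relay): 0.75201 × 0.74826 × 0.81873 = 0.46070
Series (signal conditioner and trip amplifier): 0.97741 × 0.72289 = 0.70656
Parallel ([0.46070], coincidence logic module, and [0.70656]): 1 − (1 − 0.46070)(1 − 0.81628)(1 − 0.70656) = 0.971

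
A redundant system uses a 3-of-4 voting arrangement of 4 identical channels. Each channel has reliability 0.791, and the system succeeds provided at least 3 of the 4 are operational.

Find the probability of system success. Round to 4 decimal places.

R = Σ_{i=3}^{4} C(4,i) p^i (1−p)^{4−i} with p = 0.791
C(4,3)·0.791^3·0.209^1 = 0.413748
C(4,4)·0.791^4·0.209^0 = 0.391477
Sum = 0.8052

0.8052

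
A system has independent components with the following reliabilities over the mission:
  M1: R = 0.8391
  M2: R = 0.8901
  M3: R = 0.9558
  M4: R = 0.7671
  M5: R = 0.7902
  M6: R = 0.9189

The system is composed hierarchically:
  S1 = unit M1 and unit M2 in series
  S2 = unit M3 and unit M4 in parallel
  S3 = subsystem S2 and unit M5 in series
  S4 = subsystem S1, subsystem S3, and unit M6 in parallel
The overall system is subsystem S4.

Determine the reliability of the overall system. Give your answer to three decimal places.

Series (M1 and M2): 0.83910 × 0.89010 = 0.74688
Parallel (M3 and M4): 1 − (1 − 0.95580)(1 − 0.76710) = 0.98971
Series ([0.98971] and M5): 0.98971 × 0.79020 = 0.78207
Parallel ([0.74688], [0.78207], and M6): 1 − (1 − 0.74688)(1 − 0.78207)(1 − 0.91890) = 0.996

0.996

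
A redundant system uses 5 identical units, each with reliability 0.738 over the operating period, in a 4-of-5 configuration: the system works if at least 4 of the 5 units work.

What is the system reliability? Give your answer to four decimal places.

0.6075

R = Σ_{i=4}^{5} C(5,i) p^i (1−p)^{5−i} with p = 0.738
C(5,4)·0.738^4·0.262^1 = 0.388595
C(5,5)·0.738^5·0.262^0 = 0.218918
Sum = 0.6075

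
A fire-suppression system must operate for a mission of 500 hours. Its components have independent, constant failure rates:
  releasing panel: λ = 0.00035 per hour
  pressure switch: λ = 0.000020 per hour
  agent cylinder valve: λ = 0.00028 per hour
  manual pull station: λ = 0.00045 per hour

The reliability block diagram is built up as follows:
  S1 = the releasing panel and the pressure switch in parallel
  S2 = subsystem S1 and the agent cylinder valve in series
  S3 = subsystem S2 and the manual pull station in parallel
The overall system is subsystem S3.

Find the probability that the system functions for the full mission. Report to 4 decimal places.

R(releasing panel) = exp(−0.00035 × 500) = 0.839457
R(pressure switch) = exp(−0.000020 × 500) = 0.990050
R(agent cylinder valve) = exp(−0.00028 × 500) = 0.869358
R(manual pull station) = exp(−0.00045 × 500) = 0.798516
Parallel (releasing panel and pressure switch): 1 − (1 − 0.839457)(1 − 0.990050) = 0.998403
Series ([0.998403] and agent cylinder valve): 0.998403 × 0.869358 = 0.867970
Parallel ([0.867970] and manual pull station): 1 − (1 − 0.867970)(1 − 0.798516) = 0.9734

0.9734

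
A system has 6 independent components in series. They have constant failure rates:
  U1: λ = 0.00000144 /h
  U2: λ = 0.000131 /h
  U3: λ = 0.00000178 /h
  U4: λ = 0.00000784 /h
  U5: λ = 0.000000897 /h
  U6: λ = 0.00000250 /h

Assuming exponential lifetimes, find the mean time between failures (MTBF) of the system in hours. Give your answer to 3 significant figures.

6870

Series of exponential components: λ_sys = Σ λ_i
λ_sys = 0.00000144 + 0.000131 + 0.00000178 + 0.00000784 + 0.000000897 + 0.00000250 = 1.4546e-04 /h
MTBF = 1 / λ_sys = 6870 h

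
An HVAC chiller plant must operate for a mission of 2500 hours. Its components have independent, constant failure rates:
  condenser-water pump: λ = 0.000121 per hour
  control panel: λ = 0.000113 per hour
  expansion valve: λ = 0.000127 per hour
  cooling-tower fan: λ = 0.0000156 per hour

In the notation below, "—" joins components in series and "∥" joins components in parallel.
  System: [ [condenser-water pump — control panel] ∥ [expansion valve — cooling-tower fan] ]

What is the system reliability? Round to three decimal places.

0.867

R(condenser-water pump) = exp(−0.000121 × 2500) = 0.73897
R(control panel) = exp(−0.000113 × 2500) = 0.75390
R(expansion valve) = exp(−0.000127 × 2500) = 0.72797
R(cooling-tower fan) = exp(−0.0000156 × 2500) = 0.96175
Series (condenser-water pump and control panel): 0.73897 × 0.75390 = 0.55711
Series (expansion valve and cooling-tower fan): 0.72797 × 0.96175 = 0.70013
Parallel ([0.55711] and [0.70013]): 1 − (1 − 0.55711)(1 − 0.70013) = 0.867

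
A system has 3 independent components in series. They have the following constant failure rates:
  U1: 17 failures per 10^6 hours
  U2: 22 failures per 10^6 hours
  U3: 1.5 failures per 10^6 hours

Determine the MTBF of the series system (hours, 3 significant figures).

24700

Series of exponential components: λ_sys = Σ λ_i
λ_sys = 0.000017 + 0.000022 + 0.0000015 = 4.0500e-05 /h
MTBF = 1 / λ_sys = 24700 h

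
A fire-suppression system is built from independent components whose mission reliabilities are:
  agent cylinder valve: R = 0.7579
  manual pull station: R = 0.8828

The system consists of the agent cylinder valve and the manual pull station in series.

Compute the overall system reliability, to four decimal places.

0.6691

Series (agent cylinder valve and manual pull station): 0.757900 × 0.882800 = 0.6691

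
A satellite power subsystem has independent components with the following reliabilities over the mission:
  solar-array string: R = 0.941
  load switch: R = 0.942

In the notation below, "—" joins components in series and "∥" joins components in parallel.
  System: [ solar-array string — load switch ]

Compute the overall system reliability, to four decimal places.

Series (solar-array string and load switch): 0.941000 × 0.942000 = 0.8864

0.8864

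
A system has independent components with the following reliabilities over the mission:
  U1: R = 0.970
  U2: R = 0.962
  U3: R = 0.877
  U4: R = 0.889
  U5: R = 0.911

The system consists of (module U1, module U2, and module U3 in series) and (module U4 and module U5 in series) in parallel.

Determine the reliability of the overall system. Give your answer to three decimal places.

0.965

Series (U1, U2, and U3): 0.97000 × 0.96200 × 0.87700 = 0.81836
Series (U4 and U5): 0.88900 × 0.91100 = 0.80988
Parallel ([0.81836] and [0.80988]): 1 − (1 − 0.81836)(1 − 0.80988) = 0.965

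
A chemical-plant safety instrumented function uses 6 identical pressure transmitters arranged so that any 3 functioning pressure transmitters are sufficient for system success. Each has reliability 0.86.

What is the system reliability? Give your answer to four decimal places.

R = Σ_{i=3}^{6} C(6,i) p^i (1−p)^{6−i} with p = 0.86
C(6,3)·0.86^3·0.14^3 = 0.034907
C(6,4)·0.86^4·0.14^2 = 0.160820
C(6,5)·0.86^5·0.14^1 = 0.395159
C(6,6)·0.86^6·0.14^0 = 0.404567
Sum = 0.9955

0.9955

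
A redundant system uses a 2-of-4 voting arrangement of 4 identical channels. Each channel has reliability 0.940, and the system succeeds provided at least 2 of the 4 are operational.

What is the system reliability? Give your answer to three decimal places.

0.999

R = Σ_{i=2}^{4} C(4,i) p^i (1−p)^{4−i} with p = 0.940
C(4,2)·0.940^2·0.060^2 = 0.01909
C(4,3)·0.940^3·0.060^1 = 0.19934
C(4,4)·0.940^4·0.060^0 = 0.78075
Sum = 0.999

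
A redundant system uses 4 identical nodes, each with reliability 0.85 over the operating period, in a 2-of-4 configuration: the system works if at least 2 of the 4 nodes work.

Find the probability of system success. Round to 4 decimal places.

0.9880

R = Σ_{i=2}^{4} C(4,i) p^i (1−p)^{4−i} with p = 0.85
C(4,2)·0.85^2·0.15^2 = 0.097538
C(4,3)·0.85^3·0.15^1 = 0.368475
C(4,4)·0.85^4·0.15^0 = 0.522006
Sum = 0.9880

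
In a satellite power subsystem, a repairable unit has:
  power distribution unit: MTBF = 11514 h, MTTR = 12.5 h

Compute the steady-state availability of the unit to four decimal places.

A(power distribution unit) = MTBF/(MTBF+MTTR) = 11514/(11514+12.5) = 0.9989

0.9989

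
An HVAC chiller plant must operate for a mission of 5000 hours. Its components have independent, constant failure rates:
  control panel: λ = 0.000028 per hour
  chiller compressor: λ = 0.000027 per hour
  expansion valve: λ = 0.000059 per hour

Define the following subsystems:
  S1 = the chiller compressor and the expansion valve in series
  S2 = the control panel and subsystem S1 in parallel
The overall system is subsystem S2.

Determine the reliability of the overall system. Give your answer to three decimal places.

0.954

R(control panel) = exp(−0.000028 × 5000) = 0.86936
R(chiller compressor) = exp(−0.000027 × 5000) = 0.87372
R(expansion valve) = exp(−0.000059 × 5000) = 0.74453
Series (chiller compressor and expansion valve): 0.87372 × 0.74453 = 0.65051
Parallel (control panel and [0.65051]): 1 − (1 − 0.86936)(1 − 0.65051) = 0.954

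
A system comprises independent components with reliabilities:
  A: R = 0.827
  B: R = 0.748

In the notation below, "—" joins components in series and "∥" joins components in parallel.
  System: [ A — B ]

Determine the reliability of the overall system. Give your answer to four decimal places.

Series (A and B): 0.827000 × 0.748000 = 0.6186

0.6186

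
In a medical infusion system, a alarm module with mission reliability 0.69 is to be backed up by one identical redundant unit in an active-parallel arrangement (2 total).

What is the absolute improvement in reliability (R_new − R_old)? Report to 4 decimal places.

0.2139

R_before = 0.69
R_after = 1 − (1 − 0.69)^2 = 0.9039
ΔR = 0.9039 − 0.69 = 0.2139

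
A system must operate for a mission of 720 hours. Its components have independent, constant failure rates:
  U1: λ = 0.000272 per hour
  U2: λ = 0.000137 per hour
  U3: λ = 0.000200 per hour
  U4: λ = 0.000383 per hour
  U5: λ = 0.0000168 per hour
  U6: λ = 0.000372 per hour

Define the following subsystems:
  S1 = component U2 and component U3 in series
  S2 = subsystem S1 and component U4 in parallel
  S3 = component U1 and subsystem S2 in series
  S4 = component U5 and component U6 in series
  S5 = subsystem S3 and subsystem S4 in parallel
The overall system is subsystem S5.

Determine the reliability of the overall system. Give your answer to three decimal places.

R(U1) = exp(−0.000272 × 720) = 0.82214
R(U2) = exp(−0.000137 × 720) = 0.90607
R(U3) = exp(−0.000200 × 720) = 0.86589
R(U4) = exp(−0.000383 × 720) = 0.75900
R(U5) = exp(−0.0000168 × 720) = 0.98798
R(U6) = exp(−0.000372 × 720) = 0.76503
Series (U2 and U3): 0.90607 × 0.86589 = 0.78456
Parallel ([0.78456] and U4): 1 − (1 − 0.78456)(1 − 0.75900) = 0.94808
Series (U1 and [0.94808]): 0.82214 × 0.94808 = 0.77945
Series (U5 and U6): 0.98798 × 0.76503 = 0.75583
Parallel ([0.77945] and [0.75583]): 1 − (1 − 0.77945)(1 − 0.75583) = 0.946

0.946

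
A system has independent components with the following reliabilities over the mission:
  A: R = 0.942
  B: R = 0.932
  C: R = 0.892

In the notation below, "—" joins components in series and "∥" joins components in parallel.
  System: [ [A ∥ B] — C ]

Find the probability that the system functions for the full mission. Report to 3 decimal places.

0.888

Parallel (A and B): 1 − (1 − 0.94200)(1 − 0.93200) = 0.99606
Series ([0.99606] and C): 0.99606 × 0.89200 = 0.888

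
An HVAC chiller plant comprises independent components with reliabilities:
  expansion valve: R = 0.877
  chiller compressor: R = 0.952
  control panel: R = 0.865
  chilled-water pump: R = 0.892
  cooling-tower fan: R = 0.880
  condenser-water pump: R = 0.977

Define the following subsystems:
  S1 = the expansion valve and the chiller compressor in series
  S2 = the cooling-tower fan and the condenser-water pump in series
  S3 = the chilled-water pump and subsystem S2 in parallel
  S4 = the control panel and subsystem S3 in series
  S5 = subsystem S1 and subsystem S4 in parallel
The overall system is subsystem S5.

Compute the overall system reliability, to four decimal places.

0.9755

Series (expansion valve and chiller compressor): 0.877000 × 0.952000 = 0.834904
Series (cooling-tower fan and condenser-water pump): 0.880000 × 0.977000 = 0.859760
Parallel (chilled-water pump and [0.859760]): 1 − (1 − 0.892000)(1 − 0.859760) = 0.984854
Series (control panel and [0.984854]): 0.865000 × 0.984854 = 0.851899
Parallel ([0.834904] and [0.851899]): 1 − (1 − 0.834904)(1 − 0.851899) = 0.9755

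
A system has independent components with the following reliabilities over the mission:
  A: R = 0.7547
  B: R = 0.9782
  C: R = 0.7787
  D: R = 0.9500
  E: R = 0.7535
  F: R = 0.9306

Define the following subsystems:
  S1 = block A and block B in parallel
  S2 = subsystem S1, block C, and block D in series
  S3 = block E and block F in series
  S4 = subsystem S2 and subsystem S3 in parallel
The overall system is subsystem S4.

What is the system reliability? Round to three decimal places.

Parallel (A and B): 1 − (1 − 0.75470)(1 − 0.97820) = 0.99465
Series ([0.99465], C, and D): 0.99465 × 0.77870 × 0.95000 = 0.73581
Series (E and F): 0.75350 × 0.93060 = 0.70121
Parallel ([0.73581] and [0.70121]): 1 − (1 − 0.73581)(1 − 0.70121) = 0.921

0.921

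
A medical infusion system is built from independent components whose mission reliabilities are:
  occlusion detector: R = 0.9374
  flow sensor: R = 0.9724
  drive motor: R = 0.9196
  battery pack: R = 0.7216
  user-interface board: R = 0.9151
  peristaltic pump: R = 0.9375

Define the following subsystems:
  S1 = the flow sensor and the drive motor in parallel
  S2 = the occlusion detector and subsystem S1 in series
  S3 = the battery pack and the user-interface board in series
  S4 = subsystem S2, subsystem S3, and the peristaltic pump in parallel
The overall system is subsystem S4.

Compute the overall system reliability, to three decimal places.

0.999

Parallel (flow sensor and drive motor): 1 − (1 − 0.97240)(1 − 0.91960) = 0.99778
Series (occlusion detector and [0.99778]): 0.93740 × 0.99778 = 0.93532
Series (battery pack and user-interface board): 0.72160 × 0.91510 = 0.66034
Parallel ([0.93532], [0.66034], and peristaltic pump): 1 − (1 − 0.93532)(1 − 0.66034)(1 − 0.93750) = 0.999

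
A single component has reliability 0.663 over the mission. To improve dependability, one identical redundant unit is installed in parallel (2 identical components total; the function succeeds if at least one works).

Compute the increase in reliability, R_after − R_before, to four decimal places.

0.2234

R_before = 0.663
R_after = 1 − (1 − 0.663)^2 = 0.8864
ΔR = 0.8864 − 0.663 = 0.2234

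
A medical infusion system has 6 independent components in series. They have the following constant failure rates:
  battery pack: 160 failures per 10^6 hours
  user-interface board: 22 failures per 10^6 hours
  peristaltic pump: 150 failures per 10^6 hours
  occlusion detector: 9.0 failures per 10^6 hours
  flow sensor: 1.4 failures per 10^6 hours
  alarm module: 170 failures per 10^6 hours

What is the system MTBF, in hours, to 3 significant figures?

1950

Series of exponential components: λ_sys = Σ λ_i
λ_sys = 0.00016 + 0.000022 + 0.00015 + 0.0000090 + 0.0000014 + 0.00017 = 5.1240e-04 /h
MTBF = 1 / λ_sys = 1950 h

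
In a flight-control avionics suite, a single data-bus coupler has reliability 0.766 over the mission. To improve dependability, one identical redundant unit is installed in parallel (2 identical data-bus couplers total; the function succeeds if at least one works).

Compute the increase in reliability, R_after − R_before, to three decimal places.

0.179

R_before = 0.766
R_after = 1 − (1 − 0.766)^2 = 0.945
ΔR = 0.945 − 0.766 = 0.179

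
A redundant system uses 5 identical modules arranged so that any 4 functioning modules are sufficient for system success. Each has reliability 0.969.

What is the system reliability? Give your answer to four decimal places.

R = Σ_{i=4}^{5} C(5,i) p^i (1−p)^{5−i} with p = 0.969
C(5,4)·0.969^4·0.031^1 = 0.136655
C(5,5)·0.969^5·0.031^0 = 0.854317
Sum = 0.9910

0.9910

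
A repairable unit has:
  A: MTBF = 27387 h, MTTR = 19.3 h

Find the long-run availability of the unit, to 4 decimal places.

0.9993

A(A) = MTBF/(MTBF+MTTR) = 27387/(27387+19.3) = 0.9993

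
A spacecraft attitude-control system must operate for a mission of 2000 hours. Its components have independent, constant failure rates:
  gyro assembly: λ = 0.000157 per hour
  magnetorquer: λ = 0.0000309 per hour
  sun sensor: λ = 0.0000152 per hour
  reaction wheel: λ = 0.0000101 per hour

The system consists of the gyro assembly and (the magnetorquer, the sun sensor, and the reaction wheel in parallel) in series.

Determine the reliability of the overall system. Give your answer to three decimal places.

R(gyro assembly) = exp(−0.000157 × 2000) = 0.73052
R(magnetorquer) = exp(−0.0000309 × 2000) = 0.94007
R(sun sensor) = exp(−0.0000152 × 2000) = 0.97006
R(reaction wheel) = exp(−0.0000101 × 2000) = 0.98000
Parallel (magnetorquer, sun sensor, and reaction wheel): 1 − (1 − 0.94007)(1 − 0.97006)(1 − 0.98000) = 0.99996
Series (gyro assembly and [0.99996]): 0.73052 × 0.99996 = 0.730

0.730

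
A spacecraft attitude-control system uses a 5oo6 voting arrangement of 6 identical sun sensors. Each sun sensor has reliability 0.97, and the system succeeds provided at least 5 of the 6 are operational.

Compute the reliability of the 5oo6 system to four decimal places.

R = Σ_{i=5}^{6} C(6,i) p^i (1−p)^{6−i} with p = 0.97
C(6,5)·0.97^5·0.03^1 = 0.154572
C(6,6)·0.97^6·0.03^0 = 0.832972
Sum = 0.9875

0.9875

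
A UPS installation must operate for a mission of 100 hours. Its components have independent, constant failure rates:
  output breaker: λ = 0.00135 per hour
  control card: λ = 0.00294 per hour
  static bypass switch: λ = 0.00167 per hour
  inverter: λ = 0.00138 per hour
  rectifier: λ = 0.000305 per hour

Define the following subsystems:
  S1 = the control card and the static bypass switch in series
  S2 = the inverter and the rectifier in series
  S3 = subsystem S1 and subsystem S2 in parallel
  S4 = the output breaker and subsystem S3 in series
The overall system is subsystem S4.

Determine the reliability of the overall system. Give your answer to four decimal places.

0.8237

R(output breaker) = exp(−0.00135 × 100) = 0.873716
R(control card) = exp(−0.00294 × 100) = 0.745276
R(static bypass switch) = exp(−0.00167 × 100) = 0.846200
R(inverter) = exp(−0.00138 × 100) = 0.871099
R(rectifier) = exp(−0.000305 × 100) = 0.969960
Series (control card and static bypass switch): 0.745276 × 0.846200 = 0.630653
Series (inverter and rectifier): 0.871099 × 0.969960 = 0.844931
Parallel ([0.630653] and [0.844931]): 1 − (1 − 0.630653)(1 − 0.844931) = 0.942726
Series (output breaker and [0.942726]): 0.873716 × 0.942726 = 0.8237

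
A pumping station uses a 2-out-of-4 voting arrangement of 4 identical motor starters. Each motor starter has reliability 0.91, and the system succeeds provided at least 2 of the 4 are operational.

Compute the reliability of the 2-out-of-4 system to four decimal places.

0.9973

R = Σ_{i=2}^{4} C(4,i) p^i (1−p)^{4−i} with p = 0.91
C(4,2)·0.91^2·0.09^2 = 0.040246
C(4,3)·0.91^3·0.09^1 = 0.271286
C(4,4)·0.91^4·0.09^0 = 0.685750
Sum = 0.9973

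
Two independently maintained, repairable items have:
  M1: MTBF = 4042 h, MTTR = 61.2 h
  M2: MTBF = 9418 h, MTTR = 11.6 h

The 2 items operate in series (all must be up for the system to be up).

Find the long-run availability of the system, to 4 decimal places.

0.9839

A(M1) = MTBF/(MTBF+MTTR) = 4042/(4042+61.2) = 0.985085
A(M2) = MTBF/(MTBF+MTTR) = 9418/(9418+11.6) = 0.998770
Series availability: 0.985085 × 0.998770 = 0.9839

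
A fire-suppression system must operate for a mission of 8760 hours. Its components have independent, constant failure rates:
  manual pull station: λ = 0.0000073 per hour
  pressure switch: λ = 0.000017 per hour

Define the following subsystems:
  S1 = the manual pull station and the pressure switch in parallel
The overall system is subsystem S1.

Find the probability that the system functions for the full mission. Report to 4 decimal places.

0.9914

R(manual pull station) = exp(−0.0000073 × 8760) = 0.938054
R(pressure switch) = exp(−0.000017 × 8760) = 0.861638
Parallel (manual pull station and pressure switch): 1 − (1 − 0.938054)(1 − 0.861638) = 0.9914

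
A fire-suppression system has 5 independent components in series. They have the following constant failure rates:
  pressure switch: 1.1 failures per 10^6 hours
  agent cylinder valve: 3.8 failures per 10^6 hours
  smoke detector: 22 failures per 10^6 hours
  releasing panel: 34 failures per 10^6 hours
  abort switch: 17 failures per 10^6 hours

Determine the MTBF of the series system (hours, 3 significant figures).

Series of exponential components: λ_sys = Σ λ_i
λ_sys = 0.0000011 + 0.0000038 + 0.000022 + 0.000034 + 0.000017 = 7.7900e-05 /h
MTBF = 1 / λ_sys = 12800 h

12800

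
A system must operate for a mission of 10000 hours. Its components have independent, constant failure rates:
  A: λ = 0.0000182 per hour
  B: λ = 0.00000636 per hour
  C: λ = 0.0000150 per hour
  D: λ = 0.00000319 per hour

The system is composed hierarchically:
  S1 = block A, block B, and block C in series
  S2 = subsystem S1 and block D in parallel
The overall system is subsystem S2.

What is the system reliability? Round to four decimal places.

R(A) = exp(−0.0000182 × 10000) = 0.833601
R(B) = exp(−0.00000636 × 10000) = 0.938380
R(C) = exp(−0.0000150 × 10000) = 0.860708
R(D) = exp(−0.00000319 × 10000) = 0.968603
Series (A, B, and C): 0.833601 × 0.938380 × 0.860708 = 0.673275
Parallel ([0.673275] and D): 1 − (1 − 0.673275)(1 − 0.968603) = 0.9897

0.9897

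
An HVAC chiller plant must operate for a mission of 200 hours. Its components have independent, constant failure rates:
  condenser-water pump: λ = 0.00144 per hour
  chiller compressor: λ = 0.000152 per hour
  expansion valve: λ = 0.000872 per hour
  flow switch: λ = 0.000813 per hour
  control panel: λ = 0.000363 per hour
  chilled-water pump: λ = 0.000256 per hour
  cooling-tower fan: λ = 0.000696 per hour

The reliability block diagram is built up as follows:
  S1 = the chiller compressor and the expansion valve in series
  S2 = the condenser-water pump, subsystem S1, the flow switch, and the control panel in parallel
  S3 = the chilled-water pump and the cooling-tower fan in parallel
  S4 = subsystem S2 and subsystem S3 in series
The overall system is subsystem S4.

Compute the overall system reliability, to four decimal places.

R(condenser-water pump) = exp(−0.00144 × 200) = 0.749762
R(chiller compressor) = exp(−0.000152 × 200) = 0.970057
R(expansion valve) = exp(−0.000872 × 200) = 0.839961
R(flow switch) = exp(−0.000813 × 200) = 0.849931
R(control panel) = exp(−0.000363 × 200) = 0.929973
R(chilled-water pump) = exp(−0.000256 × 200) = 0.950089
R(cooling-tower fan) = exp(−0.000696 × 200) = 0.870054
Series (chiller compressor and expansion valve): 0.970057 × 0.839961 = 0.814810
Parallel (condenser-water pump, [0.814810], flow switch, and control panel): 1 − (1 − 0.749762)(1 − 0.814810)(1 − 0.849931)(1 − 0.929973) = 0.999513
Parallel (chilled-water pump and cooling-tower fan): 1 − (1 − 0.950089)(1 − 0.870054) = 0.993514
Series ([0.999513] and [0.993514]): 0.999513 × 0.993514 = 0.9930

0.9930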